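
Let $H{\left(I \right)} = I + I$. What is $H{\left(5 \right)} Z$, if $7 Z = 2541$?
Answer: $3630$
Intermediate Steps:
$Z = 363$ ($Z = \frac{1}{7} \cdot 2541 = 363$)
$H{\left(I \right)} = 2 I$
$H{\left(5 \right)} Z = 2 \cdot 5 \cdot 363 = 10 \cdot 363 = 3630$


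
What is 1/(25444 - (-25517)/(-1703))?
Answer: 1703/43305615 ≈ 3.9325e-5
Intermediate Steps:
1/(25444 - (-25517)/(-1703)) = 1/(25444 - (-25517)*(-1)/1703) = 1/(25444 - 1*25517/1703) = 1/(25444 - 25517/1703) = 1/(43305615/1703) = 1703/43305615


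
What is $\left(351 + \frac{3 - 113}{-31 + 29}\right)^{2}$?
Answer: $164836$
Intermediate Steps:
$\left(351 + \frac{3 - 113}{-31 + 29}\right)^{2} = \left(351 - \frac{110}{-2}\right)^{2} = \left(351 - -55\right)^{2} = \left(351 + 55\right)^{2} = 406^{2} = 164836$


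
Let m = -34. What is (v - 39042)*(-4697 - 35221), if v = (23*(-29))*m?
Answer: 653218152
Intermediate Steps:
v = 22678 (v = (23*(-29))*(-34) = -667*(-34) = 22678)
(v - 39042)*(-4697 - 35221) = (22678 - 39042)*(-4697 - 35221) = -16364*(-39918) = 653218152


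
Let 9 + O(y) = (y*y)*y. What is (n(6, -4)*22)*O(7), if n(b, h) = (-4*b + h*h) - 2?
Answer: -73480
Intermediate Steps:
n(b, h) = -2 + h**2 - 4*b (n(b, h) = (-4*b + h**2) - 2 = (h**2 - 4*b) - 2 = -2 + h**2 - 4*b)
O(y) = -9 + y**3 (O(y) = -9 + (y*y)*y = -9 + y**2*y = -9 + y**3)
(n(6, -4)*22)*O(7) = ((-2 + (-4)**2 - 4*6)*22)*(-9 + 7**3) = ((-2 + 16 - 24)*22)*(-9 + 343) = -10*22*334 = -220*334 = -73480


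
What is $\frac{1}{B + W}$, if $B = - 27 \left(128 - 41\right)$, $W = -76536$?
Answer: $- \frac{1}{78885} \approx -1.2677 \cdot 10^{-5}$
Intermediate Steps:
$B = -2349$ ($B = \left(-27\right) 87 = -2349$)
$\frac{1}{B + W} = \frac{1}{-2349 - 76536} = \frac{1}{-78885} = - \frac{1}{78885}$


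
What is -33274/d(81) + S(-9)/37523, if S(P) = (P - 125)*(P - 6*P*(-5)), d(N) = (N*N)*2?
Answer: -378980605/246188403 ≈ -1.5394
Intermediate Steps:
d(N) = 2*N² (d(N) = N²*2 = 2*N²)
S(P) = 31*P*(-125 + P) (S(P) = (-125 + P)*(P + 30*P) = (-125 + P)*(31*P) = 31*P*(-125 + P))
-33274/d(81) + S(-9)/37523 = -33274/(2*81²) + (31*(-9)*(-125 - 9))/37523 = -33274/(2*6561) + (31*(-9)*(-134))*(1/37523) = -33274/13122 + 37386*(1/37523) = -33274*1/13122 + 37386/37523 = -16637/6561 + 37386/37523 = -378980605/246188403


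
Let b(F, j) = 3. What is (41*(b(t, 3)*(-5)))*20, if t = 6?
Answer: -12300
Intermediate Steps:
(41*(b(t, 3)*(-5)))*20 = (41*(3*(-5)))*20 = (41*(-15))*20 = -615*20 = -12300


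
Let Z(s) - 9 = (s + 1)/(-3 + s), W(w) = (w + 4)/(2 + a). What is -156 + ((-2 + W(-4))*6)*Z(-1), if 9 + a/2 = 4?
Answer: -264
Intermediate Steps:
a = -10 (a = -18 + 2*4 = -18 + 8 = -10)
W(w) = -1/2 - w/8 (W(w) = (w + 4)/(2 - 10) = (4 + w)/(-8) = (4 + w)*(-1/8) = -1/2 - w/8)
Z(s) = 9 + (1 + s)/(-3 + s) (Z(s) = 9 + (s + 1)/(-3 + s) = 9 + (1 + s)/(-3 + s))
-156 + ((-2 + W(-4))*6)*Z(-1) = -156 + ((-2 + (-1/2 - 1/8*(-4)))*6)*(2*(-13 + 5*(-1))/(-3 - 1)) = -156 + ((-2 + (-1/2 + 1/2))*6)*(2*(-13 - 5)/(-4)) = -156 + ((-2 + 0)*6)*(2*(-1/4)*(-18)) = -156 - 2*6*9 = -156 - 12*9 = -156 - 108 = -264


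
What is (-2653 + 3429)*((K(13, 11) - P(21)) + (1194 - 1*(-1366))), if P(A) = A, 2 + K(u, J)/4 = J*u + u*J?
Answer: 2851800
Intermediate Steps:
K(u, J) = -8 + 8*J*u (K(u, J) = -8 + 4*(J*u + u*J) = -8 + 4*(J*u + J*u) = -8 + 4*(2*J*u) = -8 + 8*J*u)
(-2653 + 3429)*((K(13, 11) - P(21)) + (1194 - 1*(-1366))) = (-2653 + 3429)*(((-8 + 8*11*13) - 1*21) + (1194 - 1*(-1366))) = 776*(((-8 + 1144) - 21) + (1194 + 1366)) = 776*((1136 - 21) + 2560) = 776*(1115 + 2560) = 776*3675 = 2851800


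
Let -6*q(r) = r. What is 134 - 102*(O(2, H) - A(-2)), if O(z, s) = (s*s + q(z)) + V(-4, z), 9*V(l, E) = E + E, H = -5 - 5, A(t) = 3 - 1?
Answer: -29620/3 ≈ -9873.3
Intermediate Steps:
q(r) = -r/6
A(t) = 2
H = -10
V(l, E) = 2*E/9 (V(l, E) = (E + E)/9 = (2*E)/9 = 2*E/9)
O(z, s) = s**2 + z/18 (O(z, s) = (s*s - z/6) + 2*z/9 = (s**2 - z/6) + 2*z/9 = s**2 + z/18)
134 - 102*(O(2, H) - A(-2)) = 134 - 102*(((-10)**2 + (1/18)*2) - 1*2) = 134 - 102*((100 + 1/9) - 2) = 134 - 102*(901/9 - 2) = 134 - 102*883/9 = 134 - 30022/3 = -29620/3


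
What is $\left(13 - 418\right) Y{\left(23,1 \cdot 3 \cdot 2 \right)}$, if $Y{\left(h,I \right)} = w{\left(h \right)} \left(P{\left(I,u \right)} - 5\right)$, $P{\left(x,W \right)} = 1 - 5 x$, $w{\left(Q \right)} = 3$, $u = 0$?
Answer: $41310$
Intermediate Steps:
$Y{\left(h,I \right)} = -12 - 15 I$ ($Y{\left(h,I \right)} = 3 \left(\left(1 - 5 I\right) - 5\right) = 3 \left(-4 - 5 I\right) = -12 - 15 I$)
$\left(13 - 418\right) Y{\left(23,1 \cdot 3 \cdot 2 \right)} = \left(13 - 418\right) \left(-12 - 15 \cdot 1 \cdot 3 \cdot 2\right) = - 405 \left(-12 - 15 \cdot 3 \cdot 2\right) = - 405 \left(-12 - 90\right) = \left(-405\right) \left(-102\right) = 41310$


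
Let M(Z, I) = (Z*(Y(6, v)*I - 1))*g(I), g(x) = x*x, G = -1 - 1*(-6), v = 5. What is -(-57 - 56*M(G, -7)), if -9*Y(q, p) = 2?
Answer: 69113/9 ≈ 7679.2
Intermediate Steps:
Y(q, p) = -2/9 (Y(q, p) = -1/9*2 = -2/9)
G = 5 (G = -1 + 6 = 5)
g(x) = x**2
M(Z, I) = Z*I**2*(-1 - 2*I/9) (M(Z, I) = (Z*(-2*I/9 - 1))*I**2 = (Z*(-1 - 2*I/9))*I**2 = Z*I**2*(-1 - 2*I/9))
-(-57 - 56*M(G, -7)) = -(-57 - 56*5*(-7)**2*(-9 - 2*(-7))/9) = -(-57 - 56*5*49*(-9 + 14)/9) = -(-57 - 56*5*49*5/9) = -(-57 - 56*1225/9) = -(-57 - 68600/9) = -1*(-69113/9) = 69113/9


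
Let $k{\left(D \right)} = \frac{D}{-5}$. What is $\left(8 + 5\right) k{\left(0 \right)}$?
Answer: $0$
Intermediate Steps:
$k{\left(D \right)} = - \frac{D}{5}$ ($k{\left(D \right)} = D \left(- \frac{1}{5}\right) = - \frac{D}{5}$)
$\left(8 + 5\right) k{\left(0 \right)} = \left(8 + 5\right) \left(\left(- \frac{1}{5}\right) 0\right) = 13 \cdot 0 = 0$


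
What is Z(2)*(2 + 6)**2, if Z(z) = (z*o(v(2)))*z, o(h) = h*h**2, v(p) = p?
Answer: 2048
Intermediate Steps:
o(h) = h**3
Z(z) = 8*z**2 (Z(z) = (z*2**3)*z = (z*8)*z = (8*z)*z = 8*z**2)
Z(2)*(2 + 6)**2 = (8*2**2)*(2 + 6)**2 = (8*4)*8**2 = 32*64 = 2048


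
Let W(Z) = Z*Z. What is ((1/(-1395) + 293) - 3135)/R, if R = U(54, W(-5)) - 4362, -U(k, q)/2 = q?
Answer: 3964591/6154740 ≈ 0.64415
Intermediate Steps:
W(Z) = Z²
U(k, q) = -2*q
R = -4412 (R = -2*(-5)² - 4362 = -2*25 - 4362 = -50 - 4362 = -4412)
((1/(-1395) + 293) - 3135)/R = ((1/(-1395) + 293) - 3135)/(-4412) = ((-1/1395 + 293) - 3135)*(-1/4412) = (408734/1395 - 3135)*(-1/4412) = -3964591/1395*(-1/4412) = 3964591/6154740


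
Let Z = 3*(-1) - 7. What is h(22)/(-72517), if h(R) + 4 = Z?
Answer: 14/72517 ≈ 0.00019306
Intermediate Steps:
Z = -10 (Z = -3 - 7 = -10)
h(R) = -14 (h(R) = -4 - 10 = -14)
h(22)/(-72517) = -14/(-72517) = -14*(-1/72517) = 14/72517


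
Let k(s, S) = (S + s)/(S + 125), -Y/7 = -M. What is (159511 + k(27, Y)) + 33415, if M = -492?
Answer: 640324811/3319 ≈ 1.9293e+5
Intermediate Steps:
Y = -3444 (Y = -(-7)*(-492) = -7*492 = -3444)
k(s, S) = (S + s)/(125 + S)
(159511 + k(27, Y)) + 33415 = (159511 + (-3444 + 27)/(125 - 3444)) + 33415 = (159511 - 3417/(-3319)) + 33415 = (159511 - 1/3319*(-3417)) + 33415 = (159511 + 3417/3319) + 33415 = 529420426/3319 + 33415 = 640324811/3319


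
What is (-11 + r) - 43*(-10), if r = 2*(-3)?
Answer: 413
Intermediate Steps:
r = -6
(-11 + r) - 43*(-10) = (-11 - 6) - 43*(-10) = -17 + 430 = 413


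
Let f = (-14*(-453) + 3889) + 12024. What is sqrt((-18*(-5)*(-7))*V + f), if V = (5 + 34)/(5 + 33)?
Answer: 8*sqrt(121885)/19 ≈ 147.00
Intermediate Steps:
V = 39/38 ≈ 1.0263
f = 22255 (f = (6342 + 3889) + 12024 = 10231 + 12024 = 22255)
sqrt((-18*(-5)*(-7))*V + f) = sqrt((-18*(-5)*(-7))*(39/38) + 22255) = sqrt((90*(-7))*(39/38) + 22255) = sqrt(-630*39/38 + 22255) = sqrt(-12285/19 + 22255) = sqrt(410560/19) = 8*sqrt(121885)/19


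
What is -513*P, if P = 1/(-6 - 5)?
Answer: 513/11 ≈ 46.636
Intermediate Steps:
P = -1/11 (P = 1/(-11) = -1/11 ≈ -0.090909)
-513*P = -513*(-1/11) = 513/11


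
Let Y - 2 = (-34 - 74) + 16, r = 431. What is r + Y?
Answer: 341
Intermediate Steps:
Y = -90 (Y = 2 + ((-34 - 74) + 16) = 2 + (-108 + 16) = 2 - 92 = -90)
r + Y = 431 - 90 = 341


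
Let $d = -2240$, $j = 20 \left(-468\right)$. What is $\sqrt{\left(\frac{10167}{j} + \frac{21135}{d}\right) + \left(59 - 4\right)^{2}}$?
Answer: $\frac{\sqrt{359465710695}}{10920} \approx 54.904$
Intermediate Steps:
$j = -9360$
$\sqrt{\left(\frac{10167}{j} + \frac{21135}{d}\right) + \left(59 - 4\right)^{2}} = \sqrt{\left(\frac{10167}{-9360} + \frac{21135}{-2240}\right) + \left(59 - 4\right)^{2}} = \sqrt{\left(10167 \left(- \frac{1}{9360}\right) + 21135 \left(- \frac{1}{2240}\right)\right) + 55^{2}} = \sqrt{\left(- \frac{3389}{3120} - \frac{4227}{448}\right) + 3025} = \sqrt{- \frac{919157}{87360} + 3025} = \sqrt{\frac{263344843}{87360}} = \frac{\sqrt{359465710695}}{10920}$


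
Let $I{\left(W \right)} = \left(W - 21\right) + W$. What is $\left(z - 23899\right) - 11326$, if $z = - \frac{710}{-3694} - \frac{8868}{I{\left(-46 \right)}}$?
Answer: $- \frac{7335425664}{208711} \approx -35146.0$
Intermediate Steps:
$I{\left(W \right)} = -21 + 2 W$ ($I{\left(W \right)} = \left(-21 + W\right) + W = -21 + 2 W$)
$z = \frac{16419311}{208711}$ ($z = - \frac{710}{-3694} - \frac{8868}{-21 + 2 \left(-46\right)} = \left(-710\right) \left(- \frac{1}{3694}\right) - \frac{8868}{-21 - 92} = \frac{355}{1847} - \frac{8868}{-113} = \frac{355}{1847} - - \frac{8868}{113} = \frac{355}{1847} + \frac{8868}{113} = \frac{16419311}{208711} \approx 78.67$)
$\left(z - 23899\right) - 11326 = \left(\frac{16419311}{208711} - 23899\right) - 11326 = - \frac{4971564878}{208711} - 11326 = - \frac{7335425664}{208711}$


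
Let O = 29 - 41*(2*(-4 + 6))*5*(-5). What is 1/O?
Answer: 1/4129 ≈ 0.00024219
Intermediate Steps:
O = 4129 (O = 29 - 41*(2*2)*5*(-5) = 29 - 41*4*5*(-5) = 29 - 820*(-5) = 29 - 41*(-100) = 29 + 4100 = 4129)
1/O = 1/4129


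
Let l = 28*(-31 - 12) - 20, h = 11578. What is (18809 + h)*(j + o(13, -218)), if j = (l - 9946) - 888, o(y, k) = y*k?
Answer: -452523204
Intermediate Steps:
l = -1224 (l = 28*(-43) - 20 = -1204 - 20 = -1224)
o(y, k) = k*y
j = -12058 (j = (-1224 - 9946) - 888 = -11170 - 888 = -12058)
(18809 + h)*(j + o(13, -218)) = (18809 + 11578)*(-12058 - 218*13) = 30387*(-12058 - 2834) = 30387*(-14892) = -452523204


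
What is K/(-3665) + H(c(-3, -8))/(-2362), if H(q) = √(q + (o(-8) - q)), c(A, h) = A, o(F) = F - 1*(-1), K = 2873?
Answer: -2873/3665 - I*√7/2362 ≈ -0.7839 - 0.0011201*I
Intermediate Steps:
o(F) = 1 + F (o(F) = F + 1 = 1 + F)
H(q) = I*√7 (H(q) = √(q + ((1 - 8) - q)) = √(q + (-7 - q)) = √(-7) = I*√7)
K/(-3665) + H(c(-3, -8))/(-2362) = 2873/(-3665) + (I*√7)/(-2362) = 2873*(-1/3665) + (I*√7)*(-1/2362) = -2873/3665 - I*√7/2362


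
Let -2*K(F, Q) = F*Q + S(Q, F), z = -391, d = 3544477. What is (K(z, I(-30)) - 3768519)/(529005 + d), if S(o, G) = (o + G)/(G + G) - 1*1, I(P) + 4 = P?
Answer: -347315251/374760344 ≈ -0.92677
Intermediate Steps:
I(P) = -4 + P
S(o, G) = -1 + (G + o)/(2*G) (S(o, G) = (G + o)/((2*G)) - 1 = (G + o)*(1/(2*G)) - 1 = (G + o)/(2*G) - 1 = -1 + (G + o)/(2*G))
K(F, Q) = -F*Q/2 - (Q - F)/(4*F) (K(F, Q) = -(F*Q + (Q - F)/(2*F))/2 = -F*Q/2 - (Q - F)/(4*F))
(K(z, I(-30)) - 3768519)/(529005 + d) = ((¼)*(-391 - (-4 - 30) - 2*(-4 - 30)*(-391)²)/(-391) - 3768519)/(529005 + 3544477) = ((¼)*(-1/391)*(-391 - 1*(-34) - 2*(-34)*152881) - 3768519)/4073482 = ((¼)*(-1/391)*(-391 + 34 + 10395908) - 3768519)*(1/4073482) = ((¼)*(-1/391)*10395551 - 3768519)*(1/4073482) = (-611503/92 - 3768519)*(1/4073482) = -347315251/92*1/4073482 = -347315251/374760344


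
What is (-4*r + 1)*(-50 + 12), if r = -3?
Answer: -494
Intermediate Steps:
(-4*r + 1)*(-50 + 12) = (-4*(-3) + 1)*(-50 + 12) = (12 + 1)*(-38) = 13*(-38) = -494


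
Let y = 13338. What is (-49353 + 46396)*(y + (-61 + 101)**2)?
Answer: -44171666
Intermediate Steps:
(-49353 + 46396)*(y + (-61 + 101)**2) = (-49353 + 46396)*(13338 + (-61 + 101)**2) = -2957*(13338 + 40**2) = -2957*(13338 + 1600) = -2957*14938 = -44171666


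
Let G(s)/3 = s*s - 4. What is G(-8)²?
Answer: 32400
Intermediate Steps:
G(s) = -12 + 3*s² (G(s) = 3*(s*s - 4) = 3*(s² - 4) = 3*(-4 + s²) = -12 + 3*s²)
G(-8)² = (-12 + 3*(-8)²)² = (-12 + 3*64)² = (-12 + 192)² = 180² = 32400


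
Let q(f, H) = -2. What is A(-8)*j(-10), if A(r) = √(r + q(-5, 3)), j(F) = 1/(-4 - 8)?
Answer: -I*√10/12 ≈ -0.26352*I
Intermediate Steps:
j(F) = -1/12 (j(F) = 1/(-12) = -1/12)
A(r) = √(-2 + r) (A(r) = √(r - 2) = √(-2 + r))
A(-8)*j(-10) = √(-2 - 8)*(-1/12) = √(-10)*(-1/12) = (I*√10)*(-1/12) = -I*√10/12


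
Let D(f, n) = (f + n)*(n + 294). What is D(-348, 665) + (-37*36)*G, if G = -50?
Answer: 370603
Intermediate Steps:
D(f, n) = (294 + n)*(f + n) (D(f, n) = (f + n)*(294 + n) = (294 + n)*(f + n))
D(-348, 665) + (-37*36)*G = (665² + 294*(-348) + 294*665 - 348*665) - 37*36*(-50) = (442225 - 102312 + 195510 - 231420) - 1332*(-50) = 304003 + 66600 = 370603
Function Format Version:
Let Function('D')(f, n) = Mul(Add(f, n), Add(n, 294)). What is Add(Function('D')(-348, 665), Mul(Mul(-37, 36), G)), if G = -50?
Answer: 370603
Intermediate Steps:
Function('D')(f, n) = Mul(Add(294, n), Add(f, n)) (Function('D')(f, n) = Mul(Add(f, n), Add(294, n)) = Mul(Add(294, n), Add(f, n)))
Add(Function('D')(-348, 665), Mul(Mul(-37, 36), G)) = Add(Add(Pow(665, 2), Mul(294, -348), Mul(294, 665), Mul(-348, 665)), Mul(Mul(-37, 36), -50)) = Add(Add(442225, -102312, 195510, -231420), Mul(-1332, -50)) = Add(304003, 66600) = 370603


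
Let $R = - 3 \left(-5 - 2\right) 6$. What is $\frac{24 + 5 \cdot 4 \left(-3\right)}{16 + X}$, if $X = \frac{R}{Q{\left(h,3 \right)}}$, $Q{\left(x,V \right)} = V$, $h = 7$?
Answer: $- \frac{18}{29} \approx -0.62069$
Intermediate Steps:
$R = 126$ ($R = \left(-3\right) \left(-7\right) 6 = 21 \cdot 6 = 126$)
$X = 42$ ($X = \frac{126}{3} = 126 \cdot \frac{1}{3} = 42$)
$\frac{24 + 5 \cdot 4 \left(-3\right)}{16 + X} = \frac{24 + 5 \cdot 4 \left(-3\right)}{16 + 42} = \frac{24 + 20 \left(-3\right)}{58} = \left(24 - 60\right) \frac{1}{58} = \left(-36\right) \frac{1}{58} = - \frac{18}{29}$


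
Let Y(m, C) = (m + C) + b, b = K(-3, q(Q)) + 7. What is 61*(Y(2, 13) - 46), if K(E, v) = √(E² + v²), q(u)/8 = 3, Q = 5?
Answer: -1464 + 183*√65 ≈ 11.393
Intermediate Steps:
q(u) = 24 (q(u) = 8*3 = 24)
b = 7 + 3*√65 (b = √((-3)² + 24²) + 7 = √(9 + 576) + 7 = √585 + 7 = 3*√65 + 7 = 7 + 3*√65 ≈ 31.187)
Y(m, C) = 7 + C + m + 3*√65 (Y(m, C) = (m + C) + (7 + 3*√65) = (C + m) + (7 + 3*√65) = 7 + C + m + 3*√65)
61*(Y(2, 13) - 46) = 61*((7 + 13 + 2 + 3*√65) - 46) = 61*((22 + 3*√65) - 46) = 61*(-24 + 3*√65) = -1464 + 183*√65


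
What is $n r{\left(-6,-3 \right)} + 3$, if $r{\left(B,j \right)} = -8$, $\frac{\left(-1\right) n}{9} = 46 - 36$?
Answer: $723$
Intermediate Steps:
$n = -90$ ($n = - 9 \left(46 - 36\right) = \left(-9\right) 10 = -90$)
$n r{\left(-6,-3 \right)} + 3 = \left(-90\right) \left(-8\right) + 3 = 720 + 3 = 723$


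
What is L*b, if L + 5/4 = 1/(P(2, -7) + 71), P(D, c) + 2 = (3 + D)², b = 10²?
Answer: -5825/47 ≈ -123.94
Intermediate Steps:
b = 100
P(D, c) = -2 + (3 + D)²
L = -233/188 (L = -5/4 + 1/((-2 + (3 + 2)²) + 71) = -5/4 + 1/((-2 + 5²) + 71) = -5/4 + 1/((-2 + 25) + 71) = -5/4 + 1/(23 + 71) = -5/4 + 1/94 = -233/188 ≈ -1.2394)
L*b = -233/188*100 = -5825/47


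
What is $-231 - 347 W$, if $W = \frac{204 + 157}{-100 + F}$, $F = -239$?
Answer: $\frac{46958}{339} \approx 138.52$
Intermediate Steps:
$W = - \frac{361}{339}$ ($W = \frac{204 + 157}{-100 - 239} = \frac{361}{-339} = 361 \left(- \frac{1}{339}\right) = - \frac{361}{339} \approx -1.0649$)
$-231 - 347 W = -231 - - \frac{125267}{339} = -231 + \frac{125267}{339} = \frac{46958}{339}$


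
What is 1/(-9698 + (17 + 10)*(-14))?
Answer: -1/10076 ≈ -9.9246e-5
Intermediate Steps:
1/(-9698 + (17 + 10)*(-14)) = 1/(-9698 + 27*(-14)) = 1/(-9698 - 378) = 1/(-10076) = -1/10076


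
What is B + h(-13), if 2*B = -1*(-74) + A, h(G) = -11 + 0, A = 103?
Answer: 155/2 ≈ 77.500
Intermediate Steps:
h(G) = -11
B = 177/2 (B = (-1*(-74) + 103)/2 = (74 + 103)/2 = (1/2)*177 = 177/2 ≈ 88.500)
B + h(-13) = 177/2 - 11 = 155/2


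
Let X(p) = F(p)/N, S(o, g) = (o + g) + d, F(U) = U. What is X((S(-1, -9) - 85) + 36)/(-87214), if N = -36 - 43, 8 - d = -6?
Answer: -45/6889906 ≈ -6.5313e-6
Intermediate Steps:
d = 14 (d = 8 - 1*(-6) = 8 + 6 = 14)
S(o, g) = 14 + g + o (S(o, g) = (o + g) + 14 = (g + o) + 14 = 14 + g + o)
N = -79
X(p) = -p/79 (X(p) = p/(-79) = p*(-1/79) = -p/79)
X((S(-1, -9) - 85) + 36)/(-87214) = -(((14 - 9 - 1) - 85) + 36)/79/(-87214) = -((4 - 85) + 36)/79*(-1/87214) = -(-81 + 36)/79*(-1/87214) = -1/79*(-45)*(-1/87214) = (45/79)*(-1/87214) = -45/6889906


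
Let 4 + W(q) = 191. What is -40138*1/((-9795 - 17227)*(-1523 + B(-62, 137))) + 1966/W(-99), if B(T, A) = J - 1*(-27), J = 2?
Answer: 39680810341/3774676158 ≈ 10.512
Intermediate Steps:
W(q) = 187 (W(q) = -4 + 191 = 187)
B(T, A) = 29 (B(T, A) = 2 - 1*(-27) = 2 + 27 = 29)
-40138*1/((-9795 - 17227)*(-1523 + B(-62, 137))) + 1966/W(-99) = -40138*1/((-9795 - 17227)*(-1523 + 29)) + 1966/187 = -40138/((-1494*(-27022))) + 1966*(1/187) = -40138/40370868 + 1966/187 = -40138*1/40370868 + 1966/187 = -20069/20185434 + 1966/187 = 39680810341/3774676158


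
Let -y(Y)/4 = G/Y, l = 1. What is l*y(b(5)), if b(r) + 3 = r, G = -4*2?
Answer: 16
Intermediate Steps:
G = -8
b(r) = -3 + r
y(Y) = 32/Y (y(Y) = -(-32)/Y = 32/Y)
l*y(b(5)) = 1*(32/(-3 + 5)) = 1*(32/2) = 1*(32*(½)) = 1*16 = 16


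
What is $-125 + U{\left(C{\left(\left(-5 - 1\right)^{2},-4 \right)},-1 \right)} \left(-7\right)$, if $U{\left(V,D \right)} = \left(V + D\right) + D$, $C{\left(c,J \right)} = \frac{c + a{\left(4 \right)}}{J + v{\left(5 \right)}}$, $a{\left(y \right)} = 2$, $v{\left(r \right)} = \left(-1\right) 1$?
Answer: $- \frac{289}{5} \approx -57.8$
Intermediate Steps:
$v{\left(r \right)} = -1$
$C{\left(c,J \right)} = \frac{2 + c}{-1 + J}$ ($C{\left(c,J \right)} = \frac{c + 2}{J - 1} = \frac{2 + c}{-1 + J}$)
$U{\left(V,D \right)} = V + 2 D$ ($U{\left(V,D \right)} = \left(D + V\right) + D = V + 2 D$)
$-125 + U{\left(C{\left(\left(-5 - 1\right)^{2},-4 \right)},-1 \right)} \left(-7\right) = -125 + \left(\frac{2 + \left(-5 - 1\right)^{2}}{-1 - 4} + 2 \left(-1\right)\right) \left(-7\right) = -125 + \left(\frac{2 + \left(-6\right)^{2}}{-5} - 2\right) \left(-7\right) = -125 + \left(- \frac{2 + 36}{5} - 2\right) \left(-7\right) = -125 + \left(\left(- \frac{1}{5}\right) 38 - 2\right) \left(-7\right) = -125 + \left(- \frac{38}{5} - 2\right) \left(-7\right) = -125 - - \frac{336}{5} = -125 + \frac{336}{5} = - \frac{289}{5}$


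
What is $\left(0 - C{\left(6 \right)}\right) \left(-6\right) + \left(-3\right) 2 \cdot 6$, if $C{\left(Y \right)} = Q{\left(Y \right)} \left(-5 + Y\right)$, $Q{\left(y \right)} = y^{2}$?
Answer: $180$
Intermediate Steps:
$C{\left(Y \right)} = Y^{2} \left(-5 + Y\right)$
$\left(0 - C{\left(6 \right)}\right) \left(-6\right) + \left(-3\right) 2 \cdot 6 = \left(0 - 6^{2} \left(-5 + 6\right)\right) \left(-6\right) + \left(-3\right) 2 \cdot 6 = \left(0 - 36 \cdot 1\right) \left(-6\right) - 36 = \left(0 - 36\right) \left(-6\right) - 36 = \left(-36\right) \left(-6\right) - 36 = 216 - 36 = 180$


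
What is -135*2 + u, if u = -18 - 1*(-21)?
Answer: -267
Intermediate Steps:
u = 3 (u = -18 + 21 = 3)
-135*2 + u = -135*2 + 3 = -45*6 + 3 = -270 + 3 = -267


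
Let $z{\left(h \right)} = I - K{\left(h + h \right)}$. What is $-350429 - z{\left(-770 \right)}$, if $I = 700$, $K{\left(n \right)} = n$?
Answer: $-352669$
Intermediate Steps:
$z{\left(h \right)} = 700 - 2 h$ ($z{\left(h \right)} = 700 - \left(h + h\right) = 700 - 2 h$)
$-350429 - z{\left(-770 \right)} = -350429 - \left(700 - -1540\right) = -350429 - \left(700 + 1540\right) = -350429 - 2240 = -352669$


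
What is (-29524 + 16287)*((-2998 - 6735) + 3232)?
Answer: 86053737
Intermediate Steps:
(-29524 + 16287)*((-2998 - 6735) + 3232) = -13237*(-9733 + 3232) = -13237*(-6501) = 86053737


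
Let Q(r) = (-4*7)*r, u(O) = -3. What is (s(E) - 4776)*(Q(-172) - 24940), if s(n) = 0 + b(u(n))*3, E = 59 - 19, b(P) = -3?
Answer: 96293340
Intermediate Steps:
Q(r) = -28*r
E = 40
s(n) = -9 (s(n) = 0 - 3*3 = 0 - 9 = -9)
(s(E) - 4776)*(Q(-172) - 24940) = (-9 - 4776)*(-28*(-172) - 24940) = -4785*(4816 - 24940) = -4785*(-20124) = 96293340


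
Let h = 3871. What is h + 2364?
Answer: 6235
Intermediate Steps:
h + 2364 = 3871 + 2364 = 6235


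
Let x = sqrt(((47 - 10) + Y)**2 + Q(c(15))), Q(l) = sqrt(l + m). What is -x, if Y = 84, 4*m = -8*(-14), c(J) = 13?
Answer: -sqrt(14641 + sqrt(41)) ≈ -121.03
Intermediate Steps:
m = 28 (m = (-8*(-14))/4 = (1/4)*112 = 28)
Q(l) = sqrt(28 + l) (Q(l) = sqrt(l + 28) = sqrt(28 + l))
x = sqrt(14641 + sqrt(41)) (x = sqrt(((47 - 10) + 84)**2 + sqrt(28 + 13)) = sqrt((37 + 84)**2 + sqrt(41)) = sqrt(121**2 + sqrt(41)) = sqrt(14641 + sqrt(41)) ≈ 121.03)
-x = -sqrt(14641 + sqrt(41))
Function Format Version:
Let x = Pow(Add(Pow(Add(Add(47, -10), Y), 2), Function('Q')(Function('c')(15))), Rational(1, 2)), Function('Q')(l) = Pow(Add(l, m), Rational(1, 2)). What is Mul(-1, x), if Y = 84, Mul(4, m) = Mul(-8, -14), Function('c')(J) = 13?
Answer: Mul(-1, Pow(Add(14641, Pow(41, Rational(1, 2))), Rational(1, 2))) ≈ -121.03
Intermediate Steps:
m = 28 (m = Mul(Rational(1, 4), Mul(-8, -14)) = Mul(Rational(1, 4), 112) = 28)
Function('Q')(l) = Pow(Add(28, l), Rational(1, 2)) (Function('Q')(l) = Pow(Add(l, 28), Rational(1, 2)) = Pow(Add(28, l), Rational(1, 2)))
x = Pow(Add(14641, Pow(41, Rational(1, 2))), Rational(1, 2)) (x = Pow(Add(Pow(Add(Add(47, -10), 84), 2), Pow(Add(28, 13), Rational(1, 2))), Rational(1, 2)) = Pow(Add(Pow(Add(37, 84), 2), Pow(41, Rational(1, 2))), Rational(1, 2)) = Pow(Add(Pow(121, 2), Pow(41, Rational(1, 2))), Rational(1, 2)) = Pow(Add(14641, Pow(41, Rational(1, 2))), Rational(1, 2)) ≈ 121.03)
Mul(-1, x) = Mul(-1, Pow(Add(14641, Pow(41, Rational(1, 2))), Rational(1, 2)))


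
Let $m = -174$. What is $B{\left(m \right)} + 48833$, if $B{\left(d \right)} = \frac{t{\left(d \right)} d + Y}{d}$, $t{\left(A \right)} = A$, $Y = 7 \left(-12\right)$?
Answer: $\frac{1411125}{29} \approx 48660.0$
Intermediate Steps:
$Y = -84$
$B{\left(d \right)} = \frac{-84 + d^{2}}{d}$ ($B{\left(d \right)} = \frac{d d - 84}{d} = \frac{d^{2} - 84}{d} = \frac{-84 + d^{2}}{d}$)
$B{\left(m \right)} + 48833 = \left(-174 - \frac{84}{-174}\right) + 48833 = \left(-174 - - \frac{14}{29}\right) + 48833 = \left(-174 + \frac{14}{29}\right) + 48833 = - \frac{5032}{29} + 48833 = \frac{1411125}{29}$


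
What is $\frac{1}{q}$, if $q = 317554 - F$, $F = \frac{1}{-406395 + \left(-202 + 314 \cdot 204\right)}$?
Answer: $\frac{342541}{108775264715} \approx 3.1491 \cdot 10^{-6}$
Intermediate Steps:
$F = - \frac{1}{342541}$ ($F = \frac{1}{-406395 + \left(-202 + 64056\right)} = \frac{1}{-406395 + 63854} = \frac{1}{-342541} = - \frac{1}{342541} \approx -2.9194 \cdot 10^{-6}$)
$q = \frac{108775264715}{342541}$ ($q = 317554 - - \frac{1}{342541} = 317554 + \frac{1}{342541} = \frac{108775264715}{342541} \approx 3.1755 \cdot 10^{5}$)
$\frac{1}{q} = \frac{1}{\frac{108775264715}{342541}} = \frac{342541}{108775264715}$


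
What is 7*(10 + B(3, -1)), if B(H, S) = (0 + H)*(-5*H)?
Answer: -245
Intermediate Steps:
B(H, S) = -5*H² (B(H, S) = H*(-5*H) = -5*H²)
7*(10 + B(3, -1)) = 7*(10 - 5*3²) = 7*(10 - 5*9) = 7*(10 - 45) = 7*(-35) = -245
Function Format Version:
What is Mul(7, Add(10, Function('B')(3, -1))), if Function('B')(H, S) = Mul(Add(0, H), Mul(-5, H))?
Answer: -245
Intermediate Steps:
Function('B')(H, S) = Mul(-5, Pow(H, 2)) (Function('B')(H, S) = Mul(H, Mul(-5, H)) = Mul(-5, Pow(H, 2)))
Mul(7, Add(10, Function('B')(3, -1))) = Mul(7, Add(10, Mul(-5, Pow(3, 2)))) = Mul(7, Add(10, Mul(-5, 9))) = Mul(7, Add(10, -45)) = Mul(7, -35) = -245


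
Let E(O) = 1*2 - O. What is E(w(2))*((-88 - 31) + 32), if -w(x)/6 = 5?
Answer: -2784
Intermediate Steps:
w(x) = -30 (w(x) = -6*5 = -30)
E(O) = 2 - O
E(w(2))*((-88 - 31) + 32) = (2 - 1*(-30))*((-88 - 31) + 32) = (2 + 30)*(-119 + 32) = 32*(-87) = -2784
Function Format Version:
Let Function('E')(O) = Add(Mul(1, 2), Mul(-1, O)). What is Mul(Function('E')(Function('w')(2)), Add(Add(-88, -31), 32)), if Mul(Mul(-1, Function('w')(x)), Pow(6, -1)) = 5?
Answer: -2784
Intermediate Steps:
Function('w')(x) = -30 (Function('w')(x) = Mul(-6, 5) = -30)
Function('E')(O) = Add(2, Mul(-1, O))
Mul(Function('E')(Function('w')(2)), Add(Add(-88, -31), 32)) = Mul(Add(2, Mul(-1, -30)), Add(Add(-88, -31), 32)) = Mul(Add(2, 30), Add(-119, 32)) = Mul(32, -87) = -2784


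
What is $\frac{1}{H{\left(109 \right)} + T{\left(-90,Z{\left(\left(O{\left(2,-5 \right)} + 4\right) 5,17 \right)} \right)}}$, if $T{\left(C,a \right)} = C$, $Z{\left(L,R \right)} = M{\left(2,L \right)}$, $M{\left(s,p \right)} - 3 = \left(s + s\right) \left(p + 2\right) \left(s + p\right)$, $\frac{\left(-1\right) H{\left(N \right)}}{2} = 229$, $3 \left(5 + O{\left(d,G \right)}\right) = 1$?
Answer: $- \frac{1}{548} \approx -0.0018248$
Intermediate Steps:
$O{\left(d,G \right)} = - \frac{14}{3}$ ($O{\left(d,G \right)} = -5 + \frac{1}{3} \cdot 1 = -5 + \frac{1}{3} = - \frac{14}{3}$)
$H{\left(N \right)} = -458$ ($H{\left(N \right)} = \left(-2\right) 229 = -458$)
$M{\left(s,p \right)} = 3 + 2 s \left(2 + p\right) \left(p + s\right)$ ($M{\left(s,p \right)} = 3 + \left(s + s\right) \left(p + 2\right) \left(s + p\right) = 3 + 2 s \left(2 + p\right) \left(p + s\right)$)
$Z{\left(L,R \right)} = 19 + 4 L^{2} + 16 L$ ($Z{\left(L,R \right)} = 3 + 4 \cdot 2^{2} + 2 L 2^{2} + 2 \cdot 2 L^{2} + 4 L 2 = 3 + 4 \cdot 4 + 2 L 4 + 4 L^{2} + 8 L = 3 + 16 + 8 L + 4 L^{2} + 8 L = 19 + 4 L^{2} + 16 L$)
$\frac{1}{H{\left(109 \right)} + T{\left(-90,Z{\left(\left(O{\left(2,-5 \right)} + 4\right) 5,17 \right)} \right)}} = \frac{1}{-458 - 90} = \frac{1}{-548} = - \frac{1}{548}$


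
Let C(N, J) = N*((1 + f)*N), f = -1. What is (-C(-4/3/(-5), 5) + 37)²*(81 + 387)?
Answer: 640692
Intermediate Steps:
C(N, J) = 0 (C(N, J) = N*((1 - 1)*N) = N*(0*N) = N*0 = 0)
(-C(-4/3/(-5), 5) + 37)²*(81 + 387) = (-1*0 + 37)²*(81 + 387) = (0 + 37)²*468 = 37²*468 = 1369*468 = 640692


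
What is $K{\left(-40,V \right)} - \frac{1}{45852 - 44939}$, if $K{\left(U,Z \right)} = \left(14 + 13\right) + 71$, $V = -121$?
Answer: $\frac{89473}{913} \approx 97.999$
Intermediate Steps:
$K{\left(U,Z \right)} = 98$ ($K{\left(U,Z \right)} = 27 + 71 = 98$)
$K{\left(-40,V \right)} - \frac{1}{45852 - 44939} = 98 - \frac{1}{45852 - 44939} = 98 - \frac{1}{913} = \frac{89473}{913}$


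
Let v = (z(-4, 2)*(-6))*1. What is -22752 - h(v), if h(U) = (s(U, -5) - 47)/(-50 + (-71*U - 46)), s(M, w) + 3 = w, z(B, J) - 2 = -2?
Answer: -2184247/96 ≈ -22753.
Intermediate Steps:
z(B, J) = 0 (z(B, J) = 2 - 2 = 0)
s(M, w) = -3 + w
v = 0 (v = (0*(-6))*1 = 0*1 = 0)
h(U) = -55/(-96 - 71*U) (h(U) = ((-3 - 5) - 47)/(-50 + (-71*U - 46)) = (-8 - 47)/(-50 + (-46 - 71*U)) = -55/(-96 - 71*U))
-22752 - h(v) = -22752 - 55/(96 + 71*0) = -22752 - 55/(96 + 0) = -22752 - 55/96 = -2184247/96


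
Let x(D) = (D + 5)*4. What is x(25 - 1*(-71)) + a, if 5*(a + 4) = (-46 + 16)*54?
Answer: 76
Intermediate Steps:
x(D) = 20 + 4*D (x(D) = (5 + D)*4 = 20 + 4*D)
a = -328 (a = -4 + ((-46 + 16)*54)/5 = -4 + (-30*54)/5 = -4 + (⅕)*(-1620) = -4 - 324 = -328)
x(25 - 1*(-71)) + a = (20 + 4*(25 - 1*(-71))) - 328 = (20 + 4*(25 + 71)) - 328 = (20 + 4*96) - 328 = (20 + 384) - 328 = 404 - 328 = 76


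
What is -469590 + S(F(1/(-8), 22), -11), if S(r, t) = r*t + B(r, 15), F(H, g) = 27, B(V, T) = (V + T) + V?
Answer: -469818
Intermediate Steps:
B(V, T) = T + 2*V (B(V, T) = (T + V) + V = T + 2*V)
S(r, t) = 15 + 2*r + r*t (S(r, t) = r*t + (15 + 2*r) = 15 + 2*r + r*t)
-469590 + S(F(1/(-8), 22), -11) = -469590 + (15 + 2*27 + 27*(-11)) = -469590 + (15 + 54 - 297) = -469590 - 228 = -469818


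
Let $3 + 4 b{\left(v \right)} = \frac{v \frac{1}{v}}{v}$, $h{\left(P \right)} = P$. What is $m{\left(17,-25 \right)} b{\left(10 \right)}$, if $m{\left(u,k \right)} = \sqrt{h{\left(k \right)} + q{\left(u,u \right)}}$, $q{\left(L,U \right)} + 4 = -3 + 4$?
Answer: $- \frac{29 i \sqrt{7}}{20} \approx - 3.8363 i$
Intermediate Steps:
$q{\left(L,U \right)} = -3$ ($q{\left(L,U \right)} = -4 + \left(-3 + 4\right) = -4 + 1 = -3$)
$m{\left(u,k \right)} = \sqrt{-3 + k}$ ($m{\left(u,k \right)} = \sqrt{k - 3} = \sqrt{-3 + k}$)
$b{\left(v \right)} = - \frac{3}{4} + \frac{1}{4 v}$ ($b{\left(v \right)} = - \frac{3}{4} + \frac{\frac{v}{v} \frac{1}{v}}{4} = - \frac{3}{4} + \frac{1 \frac{1}{v}}{4} = - \frac{3}{4} + \frac{1}{4 v}$)
$m{\left(17,-25 \right)} b{\left(10 \right)} = \sqrt{-3 - 25} \frac{1 - 30}{4 \cdot 10} = \sqrt{-28} \cdot \frac{1}{4} \cdot \frac{1}{10} \left(1 - 30\right) = 2 i \sqrt{7} \cdot \frac{1}{4} \cdot \frac{1}{10} \left(-29\right) = 2 i \sqrt{7} \left(- \frac{29}{40}\right) = - \frac{29 i \sqrt{7}}{20}$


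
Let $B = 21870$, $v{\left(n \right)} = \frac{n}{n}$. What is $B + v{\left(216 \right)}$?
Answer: $21871$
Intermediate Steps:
$v{\left(n \right)} = 1$
$B + v{\left(216 \right)} = 21870 + 1 = 21871$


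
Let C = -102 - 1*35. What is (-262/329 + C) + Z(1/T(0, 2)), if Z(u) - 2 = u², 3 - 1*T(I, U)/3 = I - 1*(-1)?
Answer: -1608043/11844 ≈ -135.77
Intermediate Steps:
T(I, U) = 6 - 3*I (T(I, U) = 9 - 3*(I - 1*(-1)) = 9 - 3*(I + 1) = 9 - 3*(1 + I) = 9 + (-3 - 3*I) = 6 - 3*I)
Z(u) = 2 + u²
C = -137 (C = -102 - 35 = -137)
(-262/329 + C) + Z(1/T(0, 2)) = (-262/329 - 137) + (2 + (1/(6 - 3*0))²) = (-262*1/329 - 137) + (2 + (1/(6 + 0))²) = (-262/329 - 137) + (2 + (1/6)²) = -45335/329 + (2 + (⅙)²) = -45335/329 + (2 + 1/36) = -45335/329 + 73/36 = -1608043/11844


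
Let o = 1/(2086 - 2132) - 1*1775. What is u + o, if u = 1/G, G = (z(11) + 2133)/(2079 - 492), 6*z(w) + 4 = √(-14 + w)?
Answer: 3*(-27217*√3 + 348068294*I)/(46*(√3 - 12794*I)) ≈ -1774.3 - 0.00010076*I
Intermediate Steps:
z(w) = -⅔ + √(-14 + w)/6
G = 6397/4761 + I*√3/9522 (G = ((-⅔ + √(-14 + 11)/6) + 2133)/(2079 - 492) = ((-⅔ + √(-3)/6) + 2133)/1587 = ((-⅔ + (I*√3)/6) + 2133)*(1/1587) = ((-⅔ + I*√3/6) + 2133)*(1/1587) = (6397/3 + I*√3/6)*(1/1587) = 6397/4761 + I*√3/9522 ≈ 1.3436 + 0.0001819*I)
o = -81651/46 (o = 1/(-46) - 1775 = -1/46 - 1775 = -81651/46 ≈ -1775.0)
u = 1/(6397/4761 + I*√3/9522) ≈ 0.74426 - 0.0001*I
u + o = (121824468/163686439 - 9522*I*√3/163686439) - 81651/46 = -13359557505261/7529576194 - 9522*I*√3/163686439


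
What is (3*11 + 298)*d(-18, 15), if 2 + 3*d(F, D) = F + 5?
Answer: -1655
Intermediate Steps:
d(F, D) = 1 + F/3 (d(F, D) = -2/3 + (F + 5)/3 = -2/3 + (5 + F)/3 = -2/3 + (5/3 + F/3) = 1 + F/3)
(3*11 + 298)*d(-18, 15) = (3*11 + 298)*(1 + (1/3)*(-18)) = (33 + 298)*(1 - 6) = 331*(-5) = -1655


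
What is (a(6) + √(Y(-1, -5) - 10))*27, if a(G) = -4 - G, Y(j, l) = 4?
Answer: -270 + 27*I*√6 ≈ -270.0 + 66.136*I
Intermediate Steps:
(a(6) + √(Y(-1, -5) - 10))*27 = ((-4 - 1*6) + √(4 - 10))*27 = ((-4 - 6) + √(-6))*27 = (-10 + I*√6)*27 = -270 + 27*I*√6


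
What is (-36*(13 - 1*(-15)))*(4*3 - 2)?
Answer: -10080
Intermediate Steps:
(-36*(13 - 1*(-15)))*(4*3 - 2) = (-36*(13 + 15))*(12 - 2) = -36*28*10 = -1008*10 = -10080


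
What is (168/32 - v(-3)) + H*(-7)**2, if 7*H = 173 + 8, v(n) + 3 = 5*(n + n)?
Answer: 5221/4 ≈ 1305.3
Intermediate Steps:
v(n) = -3 + 10*n (v(n) = -3 + 5*(n + n) = -3 + 5*(2*n) = -3 + 10*n)
H = 181/7 (H = (173 + 8)/7 = (1/7)*181 = 181/7 ≈ 25.857)
(168/32 - v(-3)) + H*(-7)**2 = (168/32 - (-3 + 10*(-3))) + (181/7)*(-7)**2 = (168*(1/32) - (-3 - 30)) + (181/7)*49 = (21/4 - 1*(-33)) + 1267 = (21/4 + 33) + 1267 = 153/4 + 1267 = 5221/4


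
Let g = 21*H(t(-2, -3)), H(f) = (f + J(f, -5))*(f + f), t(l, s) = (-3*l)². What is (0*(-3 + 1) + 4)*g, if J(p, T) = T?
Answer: 187488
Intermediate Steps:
t(l, s) = 9*l²
H(f) = 2*f*(-5 + f) (H(f) = (f - 5)*(f + f) = (-5 + f)*(2*f) = 2*f*(-5 + f))
g = 46872 (g = 21*(2*(9*(-2)²)*(-5 + 9*(-2)²)) = 21*(2*(9*4)*(-5 + 9*4)) = 21*(2*36*(-5 + 36)) = 21*(2*36*31) = 21*2232 = 46872)
(0*(-3 + 1) + 4)*g = (0*(-3 + 1) + 4)*46872 = (0*(-2) + 4)*46872 = (0 + 4)*46872 = 4*46872 = 187488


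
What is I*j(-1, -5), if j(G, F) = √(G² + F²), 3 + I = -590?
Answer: -593*√26 ≈ -3023.7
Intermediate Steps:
I = -593 (I = -3 - 590 = -593)
j(G, F) = √(F² + G²)
I*j(-1, -5) = -593*√((-5)² + (-1)²) = -593*√(25 + 1) = -593*√26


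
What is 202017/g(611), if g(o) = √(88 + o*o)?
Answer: 202017*√373409/373409 ≈ 330.59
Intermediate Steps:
g(o) = √(88 + o²)
202017/g(611) = 202017/(√(88 + 611²)) = 202017/(√(88 + 373321)) = 202017/(√373409) = 202017*(√373409/373409) = 202017*√373409/373409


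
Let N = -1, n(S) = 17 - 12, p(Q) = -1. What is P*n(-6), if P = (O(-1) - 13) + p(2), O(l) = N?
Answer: -75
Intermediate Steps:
n(S) = 5
O(l) = -1
P = -15 (P = (-1 - 13) - 1 = -14 - 1 = -15)
P*n(-6) = -15*5 = -75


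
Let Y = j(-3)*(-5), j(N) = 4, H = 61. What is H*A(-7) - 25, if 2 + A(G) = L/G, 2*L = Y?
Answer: -419/7 ≈ -59.857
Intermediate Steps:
Y = -20 (Y = 4*(-5) = -20)
L = -10 (L = (1/2)*(-20) = -10)
A(G) = -2 - 10/G
H*A(-7) - 25 = 61*(-2 - 10/(-7)) - 25 = 61*(-2 - 10*(-1/7)) - 25 = 61*(-2 + 10/7) - 25 = 61*(-4/7) - 25 = -244/7 - 25 = -419/7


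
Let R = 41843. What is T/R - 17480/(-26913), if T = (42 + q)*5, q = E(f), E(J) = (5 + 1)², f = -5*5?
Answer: 741911710/1126120659 ≈ 0.65882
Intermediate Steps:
f = -25
E(J) = 36 (E(J) = 6² = 36)
q = 36
T = 390 (T = (42 + 36)*5 = 78*5 = 390)
T/R - 17480/(-26913) = 390/41843 - 17480/(-26913) = 390*(1/41843) - 17480*(-1/26913) = 390/41843 + 17480/26913 = 741911710/1126120659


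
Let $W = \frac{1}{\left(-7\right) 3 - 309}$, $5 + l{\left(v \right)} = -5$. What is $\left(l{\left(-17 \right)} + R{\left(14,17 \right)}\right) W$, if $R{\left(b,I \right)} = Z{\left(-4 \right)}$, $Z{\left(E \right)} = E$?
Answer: $\frac{7}{165} \approx 0.042424$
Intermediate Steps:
$l{\left(v \right)} = -10$ ($l{\left(v \right)} = -5 - 5 = -10$)
$R{\left(b,I \right)} = -4$
$W = - \frac{1}{330}$ ($W = \frac{1}{-21 - 309} = \frac{1}{-330} = - \frac{1}{330} \approx -0.0030303$)
$\left(l{\left(-17 \right)} + R{\left(14,17 \right)}\right) W = \left(-10 - 4\right) \left(- \frac{1}{330}\right) = \left(-14\right) \left(- \frac{1}{330}\right) = \frac{7}{165}$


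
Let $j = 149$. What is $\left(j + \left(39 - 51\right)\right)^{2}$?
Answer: $18769$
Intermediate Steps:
$\left(j + \left(39 - 51\right)\right)^{2} = \left(149 + \left(39 - 51\right)\right)^{2} = \left(149 - 12\right)^{2} = 137^{2} = 18769$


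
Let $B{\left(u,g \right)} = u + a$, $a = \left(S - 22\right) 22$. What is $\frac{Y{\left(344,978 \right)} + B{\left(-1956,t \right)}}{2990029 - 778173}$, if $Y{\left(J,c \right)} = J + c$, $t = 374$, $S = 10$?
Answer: $- \frac{449}{1105928} \approx -0.00040599$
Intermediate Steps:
$a = -264$ ($a = \left(10 - 22\right) 22 = \left(-12\right) 22 = -264$)
$B{\left(u,g \right)} = -264 + u$ ($B{\left(u,g \right)} = u - 264 = -264 + u$)
$\frac{Y{\left(344,978 \right)} + B{\left(-1956,t \right)}}{2990029 - 778173} = \frac{\left(344 + 978\right) - 2220}{2990029 - 778173} = \frac{1322 - 2220}{2211856} = \left(-898\right) \frac{1}{2211856} = - \frac{449}{1105928}$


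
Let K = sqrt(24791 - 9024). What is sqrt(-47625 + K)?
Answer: sqrt(-47625 + sqrt(15767)) ≈ 217.94*I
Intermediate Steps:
K = sqrt(15767) ≈ 125.57
sqrt(-47625 + K) = sqrt(-47625 + sqrt(15767))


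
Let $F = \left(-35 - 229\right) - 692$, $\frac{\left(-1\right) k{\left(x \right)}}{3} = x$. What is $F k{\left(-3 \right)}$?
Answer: $-8604$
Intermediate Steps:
$k{\left(x \right)} = - 3 x$
$F = -956$ ($F = \left(-35 - 229\right) - 692 = -264 - 692 = -956$)
$F k{\left(-3 \right)} = - 956 \left(\left(-3\right) \left(-3\right)\right) = \left(-956\right) 9 = -8604$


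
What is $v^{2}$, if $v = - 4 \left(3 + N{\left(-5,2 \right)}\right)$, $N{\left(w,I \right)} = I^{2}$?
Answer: $784$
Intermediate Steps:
$v = -28$ ($v = - 4 \left(3 + 2^{2}\right) = - 4 \left(3 + 4\right) = \left(-4\right) 7 = -28$)
$v^{2} = \left(-28\right)^{2} = 784$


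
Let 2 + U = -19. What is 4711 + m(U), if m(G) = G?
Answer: 4690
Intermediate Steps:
U = -21 (U = -2 - 19 = -21)
4711 + m(U) = 4711 - 21 = 4690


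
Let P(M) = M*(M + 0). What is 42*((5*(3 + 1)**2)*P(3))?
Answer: 30240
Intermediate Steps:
P(M) = M**2 (P(M) = M*M = M**2)
42*((5*(3 + 1)**2)*P(3)) = 42*((5*(3 + 1)**2)*3**2) = 42*((5*4**2)*9) = 42*((5*16)*9) = 42*(80*9) = 42*720 = 30240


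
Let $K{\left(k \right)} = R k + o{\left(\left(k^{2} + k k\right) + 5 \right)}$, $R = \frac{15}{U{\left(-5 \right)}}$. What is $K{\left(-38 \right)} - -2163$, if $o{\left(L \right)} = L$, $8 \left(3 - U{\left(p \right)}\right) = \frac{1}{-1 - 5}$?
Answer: $\frac{141152}{29} \approx 4867.3$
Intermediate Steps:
$U{\left(p \right)} = \frac{145}{48}$ ($U{\left(p \right)} = 3 - \frac{1}{8 \left(-1 - 5\right)} = 3 - \frac{1}{8 \left(-6\right)} = 3 - - \frac{1}{48} = 3 + \frac{1}{48} = \frac{145}{48}$)
$R = \frac{144}{29}$ ($R = \frac{15}{\frac{145}{48}} = 15 \cdot \frac{48}{145} = \frac{144}{29} \approx 4.9655$)
$K{\left(k \right)} = 5 + 2 k^{2} + \frac{144 k}{29}$ ($K{\left(k \right)} = \frac{144 k}{29} + \left(\left(k^{2} + k k\right) + 5\right) = \frac{144 k}{29} + \left(\left(k^{2} + k^{2}\right) + 5\right) = \frac{144 k}{29} + \left(2 k^{2} + 5\right) = \frac{144 k}{29} + \left(5 + 2 k^{2}\right) = 5 + 2 k^{2} + \frac{144 k}{29}$)
$K{\left(-38 \right)} - -2163 = \left(5 + 2 \left(-38\right)^{2} + \frac{144}{29} \left(-38\right)\right) - -2163 = \left(5 + 2 \cdot 1444 - \frac{5472}{29}\right) + 2163 = \left(5 + 2888 - \frac{5472}{29}\right) + 2163 = \frac{78425}{29} + 2163 = \frac{141152}{29}$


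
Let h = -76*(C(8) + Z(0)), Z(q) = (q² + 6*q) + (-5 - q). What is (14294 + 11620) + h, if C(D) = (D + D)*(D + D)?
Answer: 6838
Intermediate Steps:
Z(q) = -5 + q² + 5*q
C(D) = 4*D² (C(D) = (2*D)*(2*D) = 4*D²)
h = -19076 (h = -76*(4*8² + (-5 + 0² + 5*0)) = -76*(4*64 + (-5 + 0 + 0)) = -76*(256 - 5) = -76*251 = -19076)
(14294 + 11620) + h = (14294 + 11620) - 19076 = 25914 - 19076 = 6838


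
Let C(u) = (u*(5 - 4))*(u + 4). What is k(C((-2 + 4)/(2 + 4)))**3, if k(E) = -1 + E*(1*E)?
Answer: 681472/531441 ≈ 1.2823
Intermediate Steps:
C(u) = u*(4 + u) (C(u) = (u*1)*(4 + u) = u*(4 + u))
k(E) = -1 + E**2 (k(E) = -1 + E*E = -1 + E**2)
k(C((-2 + 4)/(2 + 4)))**3 = (-1 + (((-2 + 4)/(2 + 4))*(4 + (-2 + 4)/(2 + 4)))**2)**3 = (-1 + ((2/6)*(4 + 2/6))**2)**3 = (-1 + ((2*(1/6))*(4 + 2*(1/6)))**2)**3 = (-1 + ((4 + 1/3)/3)**2)**3 = (-1 + ((1/3)*(13/3))**2)**3 = (-1 + (13/9)**2)**3 = (-1 + 169/81)**3 = (88/81)**3 = 681472/531441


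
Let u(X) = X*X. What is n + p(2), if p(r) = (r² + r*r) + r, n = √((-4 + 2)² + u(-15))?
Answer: 10 + √229 ≈ 25.133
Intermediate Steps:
u(X) = X²
n = √229 (n = √((-4 + 2)² + (-15)²) = √((-2)² + 225) = √(4 + 225) = √229 ≈ 15.133)
p(r) = r + 2*r² (p(r) = (r² + r²) + r = 2*r² + r = r + 2*r²)
n + p(2) = √229 + 2*(1 + 2*2) = √229 + 2*(1 + 4) = √229 + 2*5 = √229 + 10 = 10 + √229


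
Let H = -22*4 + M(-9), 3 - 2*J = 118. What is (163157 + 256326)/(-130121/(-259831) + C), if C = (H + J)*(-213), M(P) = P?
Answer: 217989374746/17101557169 ≈ 12.747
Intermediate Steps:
J = -115/2 (J = 3/2 - 1/2*118 = 3/2 - 59 = -115/2 ≈ -57.500)
H = -97 (H = -22*4 - 9 = -88 - 9 = -97)
C = 65817/2 (C = (-97 - 115/2)*(-213) = -309/2*(-213) = 65817/2 ≈ 32909.)
(163157 + 256326)/(-130121/(-259831) + C) = (163157 + 256326)/(-130121/(-259831) + 65817/2) = 419483/(-130121*(-1/259831) + 65817/2) = 419483/(130121/259831 + 65817/2) = 419483/(17101557169/519662) = 419483*(519662/17101557169) = 217989374746/17101557169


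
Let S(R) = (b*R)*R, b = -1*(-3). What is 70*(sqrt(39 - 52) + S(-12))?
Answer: 30240 + 70*I*sqrt(13) ≈ 30240.0 + 252.39*I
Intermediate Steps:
b = 3
S(R) = 3*R**2 (S(R) = (3*R)*R = 3*R**2)
70*(sqrt(39 - 52) + S(-12)) = 70*(sqrt(39 - 52) + 3*(-12)**2) = 70*(sqrt(-13) + 3*144) = 70*(I*sqrt(13) + 432) = 70*(432 + I*sqrt(13)) = 30240 + 70*I*sqrt(13)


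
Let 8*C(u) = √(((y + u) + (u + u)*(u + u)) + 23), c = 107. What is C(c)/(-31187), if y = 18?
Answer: -√11486/124748 ≈ -0.00085911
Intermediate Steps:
C(u) = √(41 + u + 4*u²)/8 (C(u) = √(((18 + u) + (u + u)*(u + u)) + 23)/8 = √(((18 + u) + (2*u)*(2*u)) + 23)/8 = √(((18 + u) + 4*u²) + 23)/8 = √((18 + u + 4*u²) + 23)/8 = √(41 + u + 4*u²)/8)
C(c)/(-31187) = (√(41 + 107 + 4*107²)/8)/(-31187) = (√(41 + 107 + 4*11449)/8)*(-1/31187) = (√(41 + 107 + 45796)/8)*(-1/31187) = (√45944/8)*(-1/31187) = ((2*√11486)/8)*(-1/31187) = (√11486/4)*(-1/31187) = -√11486/124748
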